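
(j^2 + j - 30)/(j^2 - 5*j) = (j + 6)/j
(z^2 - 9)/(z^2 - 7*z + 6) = (z^2 - 9)/(z^2 - 7*z + 6)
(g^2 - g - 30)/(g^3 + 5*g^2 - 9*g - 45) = (g - 6)/(g^2 - 9)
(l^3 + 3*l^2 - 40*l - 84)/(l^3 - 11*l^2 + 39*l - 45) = (l^3 + 3*l^2 - 40*l - 84)/(l^3 - 11*l^2 + 39*l - 45)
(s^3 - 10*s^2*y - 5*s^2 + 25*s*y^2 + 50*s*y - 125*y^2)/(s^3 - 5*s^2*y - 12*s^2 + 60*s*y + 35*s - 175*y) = (s - 5*y)/(s - 7)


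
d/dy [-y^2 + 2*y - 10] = 2 - 2*y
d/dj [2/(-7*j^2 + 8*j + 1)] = 4*(7*j - 4)/(-7*j^2 + 8*j + 1)^2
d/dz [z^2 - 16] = 2*z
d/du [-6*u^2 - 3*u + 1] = -12*u - 3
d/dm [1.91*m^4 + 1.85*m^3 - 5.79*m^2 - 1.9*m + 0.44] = 7.64*m^3 + 5.55*m^2 - 11.58*m - 1.9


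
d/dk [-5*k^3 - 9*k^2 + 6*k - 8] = -15*k^2 - 18*k + 6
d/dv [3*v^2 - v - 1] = 6*v - 1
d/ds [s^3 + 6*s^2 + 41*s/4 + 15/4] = 3*s^2 + 12*s + 41/4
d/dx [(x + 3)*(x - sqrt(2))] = 2*x - sqrt(2) + 3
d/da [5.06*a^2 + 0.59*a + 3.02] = 10.12*a + 0.59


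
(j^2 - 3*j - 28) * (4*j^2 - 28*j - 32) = 4*j^4 - 40*j^3 - 60*j^2 + 880*j + 896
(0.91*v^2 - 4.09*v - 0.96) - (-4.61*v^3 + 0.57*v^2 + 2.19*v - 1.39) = 4.61*v^3 + 0.34*v^2 - 6.28*v + 0.43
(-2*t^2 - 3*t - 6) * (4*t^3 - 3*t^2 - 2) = -8*t^5 - 6*t^4 - 15*t^3 + 22*t^2 + 6*t + 12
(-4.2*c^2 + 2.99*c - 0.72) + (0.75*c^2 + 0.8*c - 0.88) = -3.45*c^2 + 3.79*c - 1.6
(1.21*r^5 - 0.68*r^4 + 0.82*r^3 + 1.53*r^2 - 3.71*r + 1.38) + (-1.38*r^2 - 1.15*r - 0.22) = 1.21*r^5 - 0.68*r^4 + 0.82*r^3 + 0.15*r^2 - 4.86*r + 1.16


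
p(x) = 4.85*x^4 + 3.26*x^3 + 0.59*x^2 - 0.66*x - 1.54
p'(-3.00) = -439.98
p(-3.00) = 310.58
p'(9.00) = 14944.74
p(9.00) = 34237.70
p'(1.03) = 32.13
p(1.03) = 7.43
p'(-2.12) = -144.05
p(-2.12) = 69.42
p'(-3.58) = -769.66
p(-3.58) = 655.47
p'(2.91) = 563.65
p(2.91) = 429.66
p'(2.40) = 326.69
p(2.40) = 206.25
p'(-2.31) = -190.33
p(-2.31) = 101.05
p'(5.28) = 3133.86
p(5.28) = 4260.73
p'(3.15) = 706.46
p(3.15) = 581.64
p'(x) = 19.4*x^3 + 9.78*x^2 + 1.18*x - 0.66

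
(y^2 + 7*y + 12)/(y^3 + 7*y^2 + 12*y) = 1/y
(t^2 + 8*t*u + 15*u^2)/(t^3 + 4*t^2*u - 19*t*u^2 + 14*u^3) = (t^2 + 8*t*u + 15*u^2)/(t^3 + 4*t^2*u - 19*t*u^2 + 14*u^3)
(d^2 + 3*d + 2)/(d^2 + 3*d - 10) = (d^2 + 3*d + 2)/(d^2 + 3*d - 10)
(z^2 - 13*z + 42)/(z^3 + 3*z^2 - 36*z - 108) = (z - 7)/(z^2 + 9*z + 18)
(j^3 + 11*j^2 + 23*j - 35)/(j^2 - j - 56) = (j^2 + 4*j - 5)/(j - 8)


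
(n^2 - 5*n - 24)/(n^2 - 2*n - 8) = (-n^2 + 5*n + 24)/(-n^2 + 2*n + 8)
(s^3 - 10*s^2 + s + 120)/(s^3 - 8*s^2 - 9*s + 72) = (s - 5)/(s - 3)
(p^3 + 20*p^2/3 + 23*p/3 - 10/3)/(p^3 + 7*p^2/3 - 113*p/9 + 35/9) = 3*(p + 2)/(3*p - 7)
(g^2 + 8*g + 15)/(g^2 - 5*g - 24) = (g + 5)/(g - 8)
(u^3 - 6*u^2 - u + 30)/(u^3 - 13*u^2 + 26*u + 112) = (u^2 - 8*u + 15)/(u^2 - 15*u + 56)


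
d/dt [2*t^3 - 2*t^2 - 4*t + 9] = 6*t^2 - 4*t - 4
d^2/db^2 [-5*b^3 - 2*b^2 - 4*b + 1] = -30*b - 4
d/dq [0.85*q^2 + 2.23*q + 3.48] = 1.7*q + 2.23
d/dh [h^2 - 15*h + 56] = 2*h - 15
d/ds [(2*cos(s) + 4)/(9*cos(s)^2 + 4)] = 2*(-9*sin(s)^2 + 36*cos(s) + 5)*sin(s)/(9*cos(s)^2 + 4)^2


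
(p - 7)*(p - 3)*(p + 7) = p^3 - 3*p^2 - 49*p + 147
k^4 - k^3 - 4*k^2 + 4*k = k*(k - 2)*(k - 1)*(k + 2)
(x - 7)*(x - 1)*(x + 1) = x^3 - 7*x^2 - x + 7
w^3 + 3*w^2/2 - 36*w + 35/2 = (w - 5)*(w - 1/2)*(w + 7)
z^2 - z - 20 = (z - 5)*(z + 4)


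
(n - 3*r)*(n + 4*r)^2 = n^3 + 5*n^2*r - 8*n*r^2 - 48*r^3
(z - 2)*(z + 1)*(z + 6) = z^3 + 5*z^2 - 8*z - 12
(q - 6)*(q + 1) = q^2 - 5*q - 6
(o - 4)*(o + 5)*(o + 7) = o^3 + 8*o^2 - 13*o - 140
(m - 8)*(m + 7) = m^2 - m - 56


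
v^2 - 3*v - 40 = (v - 8)*(v + 5)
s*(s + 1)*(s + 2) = s^3 + 3*s^2 + 2*s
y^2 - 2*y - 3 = (y - 3)*(y + 1)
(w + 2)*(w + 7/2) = w^2 + 11*w/2 + 7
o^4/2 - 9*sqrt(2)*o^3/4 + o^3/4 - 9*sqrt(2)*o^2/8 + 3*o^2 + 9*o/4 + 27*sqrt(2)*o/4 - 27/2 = (o/2 + 1)*(o - 3/2)*(o - 3*sqrt(2))*(o - 3*sqrt(2)/2)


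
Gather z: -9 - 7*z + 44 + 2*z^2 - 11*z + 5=2*z^2 - 18*z + 40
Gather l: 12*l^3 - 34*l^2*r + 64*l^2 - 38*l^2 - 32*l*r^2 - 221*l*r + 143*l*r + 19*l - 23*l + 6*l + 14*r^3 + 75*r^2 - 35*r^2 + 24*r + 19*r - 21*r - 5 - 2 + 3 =12*l^3 + l^2*(26 - 34*r) + l*(-32*r^2 - 78*r + 2) + 14*r^3 + 40*r^2 + 22*r - 4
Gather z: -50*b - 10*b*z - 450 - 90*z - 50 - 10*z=-50*b + z*(-10*b - 100) - 500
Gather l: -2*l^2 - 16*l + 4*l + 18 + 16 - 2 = -2*l^2 - 12*l + 32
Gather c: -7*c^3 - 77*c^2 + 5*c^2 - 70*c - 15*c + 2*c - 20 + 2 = -7*c^3 - 72*c^2 - 83*c - 18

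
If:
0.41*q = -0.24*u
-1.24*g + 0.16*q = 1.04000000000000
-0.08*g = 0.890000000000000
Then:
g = -11.12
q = -79.72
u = 136.19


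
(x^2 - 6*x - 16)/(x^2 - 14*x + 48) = (x + 2)/(x - 6)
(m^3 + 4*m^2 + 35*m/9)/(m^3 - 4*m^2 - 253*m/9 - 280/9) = m/(m - 8)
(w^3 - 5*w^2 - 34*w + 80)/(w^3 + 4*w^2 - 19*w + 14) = (w^2 - 3*w - 40)/(w^2 + 6*w - 7)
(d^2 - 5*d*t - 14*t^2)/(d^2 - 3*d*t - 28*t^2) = (d + 2*t)/(d + 4*t)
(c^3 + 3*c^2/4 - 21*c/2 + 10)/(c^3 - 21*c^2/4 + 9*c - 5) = (c + 4)/(c - 2)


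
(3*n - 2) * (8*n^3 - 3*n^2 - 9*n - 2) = 24*n^4 - 25*n^3 - 21*n^2 + 12*n + 4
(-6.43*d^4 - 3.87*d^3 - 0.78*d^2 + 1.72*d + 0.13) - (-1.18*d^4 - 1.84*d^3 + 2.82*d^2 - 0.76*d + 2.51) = -5.25*d^4 - 2.03*d^3 - 3.6*d^2 + 2.48*d - 2.38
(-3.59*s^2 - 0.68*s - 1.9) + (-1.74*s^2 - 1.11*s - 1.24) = -5.33*s^2 - 1.79*s - 3.14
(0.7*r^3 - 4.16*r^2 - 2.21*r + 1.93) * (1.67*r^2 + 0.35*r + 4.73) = 1.169*r^5 - 6.7022*r^4 - 1.8357*r^3 - 17.2272*r^2 - 9.7778*r + 9.1289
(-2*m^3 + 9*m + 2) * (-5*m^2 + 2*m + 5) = 10*m^5 - 4*m^4 - 55*m^3 + 8*m^2 + 49*m + 10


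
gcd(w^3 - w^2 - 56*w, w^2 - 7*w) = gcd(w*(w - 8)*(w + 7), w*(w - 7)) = w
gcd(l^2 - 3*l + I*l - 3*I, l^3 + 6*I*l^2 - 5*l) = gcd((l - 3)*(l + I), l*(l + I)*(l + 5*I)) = l + I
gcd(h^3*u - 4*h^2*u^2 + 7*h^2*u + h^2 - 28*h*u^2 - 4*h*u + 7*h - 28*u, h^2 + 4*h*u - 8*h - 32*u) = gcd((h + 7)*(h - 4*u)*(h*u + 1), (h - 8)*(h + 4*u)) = 1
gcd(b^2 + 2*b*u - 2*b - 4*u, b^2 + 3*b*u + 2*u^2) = b + 2*u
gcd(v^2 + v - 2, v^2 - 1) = v - 1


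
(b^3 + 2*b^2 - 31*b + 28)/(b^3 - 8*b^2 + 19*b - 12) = (b + 7)/(b - 3)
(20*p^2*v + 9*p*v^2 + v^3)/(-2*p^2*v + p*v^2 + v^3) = (20*p^2 + 9*p*v + v^2)/(-2*p^2 + p*v + v^2)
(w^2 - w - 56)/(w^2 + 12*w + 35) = (w - 8)/(w + 5)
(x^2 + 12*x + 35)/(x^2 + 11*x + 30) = (x + 7)/(x + 6)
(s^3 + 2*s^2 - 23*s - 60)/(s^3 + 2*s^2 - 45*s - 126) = (s^2 - s - 20)/(s^2 - s - 42)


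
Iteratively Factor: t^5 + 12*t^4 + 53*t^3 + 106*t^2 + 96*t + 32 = (t + 4)*(t^4 + 8*t^3 + 21*t^2 + 22*t + 8) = (t + 1)*(t + 4)*(t^3 + 7*t^2 + 14*t + 8) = (t + 1)*(t + 2)*(t + 4)*(t^2 + 5*t + 4) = (t + 1)^2*(t + 2)*(t + 4)*(t + 4)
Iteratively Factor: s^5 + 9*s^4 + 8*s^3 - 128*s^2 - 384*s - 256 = (s - 4)*(s^4 + 13*s^3 + 60*s^2 + 112*s + 64) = (s - 4)*(s + 4)*(s^3 + 9*s^2 + 24*s + 16) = (s - 4)*(s + 4)^2*(s^2 + 5*s + 4) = (s - 4)*(s + 1)*(s + 4)^2*(s + 4)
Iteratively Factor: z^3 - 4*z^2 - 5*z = (z + 1)*(z^2 - 5*z) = z*(z + 1)*(z - 5)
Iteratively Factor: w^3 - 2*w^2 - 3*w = (w + 1)*(w^2 - 3*w) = (w - 3)*(w + 1)*(w)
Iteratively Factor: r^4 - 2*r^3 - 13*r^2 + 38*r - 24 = (r - 3)*(r^3 + r^2 - 10*r + 8) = (r - 3)*(r - 2)*(r^2 + 3*r - 4) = (r - 3)*(r - 2)*(r + 4)*(r - 1)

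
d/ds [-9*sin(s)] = -9*cos(s)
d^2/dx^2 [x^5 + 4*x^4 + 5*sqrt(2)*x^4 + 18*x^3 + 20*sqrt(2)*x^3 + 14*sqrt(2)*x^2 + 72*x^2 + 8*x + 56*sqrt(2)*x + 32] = 20*x^3 + 48*x^2 + 60*sqrt(2)*x^2 + 108*x + 120*sqrt(2)*x + 28*sqrt(2) + 144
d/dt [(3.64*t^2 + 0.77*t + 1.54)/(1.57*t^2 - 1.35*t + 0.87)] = (-6.1229*t^2 + 1.498*t + 2.7489)/(2.4649*t^4 - 4.239*t^3 + 4.5543*t^2 - 2.349*t + 0.7569)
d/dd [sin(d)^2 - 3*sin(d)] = (2*sin(d) - 3)*cos(d)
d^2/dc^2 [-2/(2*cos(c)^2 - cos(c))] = 2*(4*(1 - cos(2*c))^2 + 15*cos(c)/2 + 9*cos(2*c)/2 - 3*cos(3*c)/2 - 27/2)/((2*cos(c) - 1)^3*cos(c)^3)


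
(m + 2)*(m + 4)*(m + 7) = m^3 + 13*m^2 + 50*m + 56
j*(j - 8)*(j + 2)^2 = j^4 - 4*j^3 - 28*j^2 - 32*j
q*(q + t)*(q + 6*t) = q^3 + 7*q^2*t + 6*q*t^2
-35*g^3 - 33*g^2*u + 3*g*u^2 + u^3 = (-5*g + u)*(g + u)*(7*g + u)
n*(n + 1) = n^2 + n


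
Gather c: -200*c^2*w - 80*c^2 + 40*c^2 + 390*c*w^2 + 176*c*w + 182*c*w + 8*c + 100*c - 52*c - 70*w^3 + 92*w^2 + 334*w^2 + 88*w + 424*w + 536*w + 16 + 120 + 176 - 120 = c^2*(-200*w - 40) + c*(390*w^2 + 358*w + 56) - 70*w^3 + 426*w^2 + 1048*w + 192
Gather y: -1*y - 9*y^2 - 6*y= -9*y^2 - 7*y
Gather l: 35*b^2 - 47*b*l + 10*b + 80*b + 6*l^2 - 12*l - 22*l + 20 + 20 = 35*b^2 + 90*b + 6*l^2 + l*(-47*b - 34) + 40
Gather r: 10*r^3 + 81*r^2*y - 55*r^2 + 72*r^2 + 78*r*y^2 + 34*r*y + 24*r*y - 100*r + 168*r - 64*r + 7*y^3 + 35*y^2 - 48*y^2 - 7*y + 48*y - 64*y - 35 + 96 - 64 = 10*r^3 + r^2*(81*y + 17) + r*(78*y^2 + 58*y + 4) + 7*y^3 - 13*y^2 - 23*y - 3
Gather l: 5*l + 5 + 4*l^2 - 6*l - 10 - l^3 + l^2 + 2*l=-l^3 + 5*l^2 + l - 5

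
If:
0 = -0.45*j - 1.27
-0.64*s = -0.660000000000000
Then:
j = -2.82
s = 1.03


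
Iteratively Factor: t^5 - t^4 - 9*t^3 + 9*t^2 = (t)*(t^4 - t^3 - 9*t^2 + 9*t) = t*(t - 3)*(t^3 + 2*t^2 - 3*t) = t^2*(t - 3)*(t^2 + 2*t - 3) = t^2*(t - 3)*(t + 3)*(t - 1)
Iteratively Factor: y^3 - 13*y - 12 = (y + 3)*(y^2 - 3*y - 4) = (y - 4)*(y + 3)*(y + 1)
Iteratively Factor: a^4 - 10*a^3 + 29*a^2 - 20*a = (a - 4)*(a^3 - 6*a^2 + 5*a) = (a - 5)*(a - 4)*(a^2 - a) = a*(a - 5)*(a - 4)*(a - 1)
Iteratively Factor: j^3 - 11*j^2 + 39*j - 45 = (j - 3)*(j^2 - 8*j + 15) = (j - 5)*(j - 3)*(j - 3)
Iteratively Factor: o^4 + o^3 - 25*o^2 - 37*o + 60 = (o - 1)*(o^3 + 2*o^2 - 23*o - 60) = (o - 1)*(o + 3)*(o^2 - o - 20) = (o - 1)*(o + 3)*(o + 4)*(o - 5)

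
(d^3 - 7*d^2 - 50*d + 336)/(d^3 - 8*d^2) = (d^2 + d - 42)/d^2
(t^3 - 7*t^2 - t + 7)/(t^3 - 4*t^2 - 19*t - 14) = (t - 1)/(t + 2)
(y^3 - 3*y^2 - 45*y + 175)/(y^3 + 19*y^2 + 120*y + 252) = (y^2 - 10*y + 25)/(y^2 + 12*y + 36)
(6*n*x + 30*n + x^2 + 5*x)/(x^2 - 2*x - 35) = (6*n + x)/(x - 7)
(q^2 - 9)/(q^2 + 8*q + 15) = (q - 3)/(q + 5)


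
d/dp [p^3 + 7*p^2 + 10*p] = 3*p^2 + 14*p + 10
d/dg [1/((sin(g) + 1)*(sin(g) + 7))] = -2*(sin(g) + 4)*cos(g)/((sin(g) + 1)^2*(sin(g) + 7)^2)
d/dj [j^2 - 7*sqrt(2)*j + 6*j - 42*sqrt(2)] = 2*j - 7*sqrt(2) + 6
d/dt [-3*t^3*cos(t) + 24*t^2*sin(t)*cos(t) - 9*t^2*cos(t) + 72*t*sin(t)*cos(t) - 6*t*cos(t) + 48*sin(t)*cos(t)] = 3*t^3*sin(t) + 24*t^2*cos(2*t) - 9*sqrt(2)*t^2*cos(t + pi/4) + 6*t*sin(t) + 24*t*sin(2*t) - 18*t*cos(t) + 72*t*cos(2*t) + 36*sin(2*t) - 6*cos(t) + 48*cos(2*t)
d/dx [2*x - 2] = 2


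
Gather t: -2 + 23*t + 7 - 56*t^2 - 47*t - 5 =-56*t^2 - 24*t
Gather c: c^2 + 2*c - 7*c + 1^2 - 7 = c^2 - 5*c - 6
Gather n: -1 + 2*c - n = 2*c - n - 1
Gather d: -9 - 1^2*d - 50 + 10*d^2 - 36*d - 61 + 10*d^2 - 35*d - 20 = 20*d^2 - 72*d - 140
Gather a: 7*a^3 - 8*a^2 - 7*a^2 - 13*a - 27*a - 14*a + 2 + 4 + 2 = 7*a^3 - 15*a^2 - 54*a + 8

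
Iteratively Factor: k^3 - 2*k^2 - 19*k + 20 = (k + 4)*(k^2 - 6*k + 5) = (k - 1)*(k + 4)*(k - 5)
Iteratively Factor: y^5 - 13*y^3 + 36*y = (y - 3)*(y^4 + 3*y^3 - 4*y^2 - 12*y) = (y - 3)*(y - 2)*(y^3 + 5*y^2 + 6*y) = (y - 3)*(y - 2)*(y + 3)*(y^2 + 2*y) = (y - 3)*(y - 2)*(y + 2)*(y + 3)*(y)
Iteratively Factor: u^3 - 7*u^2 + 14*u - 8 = (u - 2)*(u^2 - 5*u + 4) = (u - 2)*(u - 1)*(u - 4)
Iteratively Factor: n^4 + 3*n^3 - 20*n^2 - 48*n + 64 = (n - 1)*(n^3 + 4*n^2 - 16*n - 64) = (n - 1)*(n + 4)*(n^2 - 16) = (n - 4)*(n - 1)*(n + 4)*(n + 4)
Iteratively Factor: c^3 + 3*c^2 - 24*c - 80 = (c + 4)*(c^2 - c - 20) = (c + 4)^2*(c - 5)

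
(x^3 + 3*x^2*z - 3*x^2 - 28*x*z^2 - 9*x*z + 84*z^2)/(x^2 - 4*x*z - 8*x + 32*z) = (x^2 + 7*x*z - 3*x - 21*z)/(x - 8)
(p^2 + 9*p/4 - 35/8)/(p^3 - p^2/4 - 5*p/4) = (p + 7/2)/(p*(p + 1))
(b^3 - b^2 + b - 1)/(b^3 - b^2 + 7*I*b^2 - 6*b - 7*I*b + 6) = (b - I)/(b + 6*I)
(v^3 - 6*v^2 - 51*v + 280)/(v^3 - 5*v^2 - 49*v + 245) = (v - 8)/(v - 7)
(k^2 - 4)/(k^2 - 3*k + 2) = (k + 2)/(k - 1)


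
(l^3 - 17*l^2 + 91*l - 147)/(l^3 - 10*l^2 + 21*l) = (l - 7)/l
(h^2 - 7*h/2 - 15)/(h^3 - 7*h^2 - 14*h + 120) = (h + 5/2)/(h^2 - h - 20)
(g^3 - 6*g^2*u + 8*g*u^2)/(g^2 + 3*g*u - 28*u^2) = g*(g - 2*u)/(g + 7*u)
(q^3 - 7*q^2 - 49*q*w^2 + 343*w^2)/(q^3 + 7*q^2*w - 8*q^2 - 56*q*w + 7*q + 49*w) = (q - 7*w)/(q - 1)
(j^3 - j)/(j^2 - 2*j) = (j^2 - 1)/(j - 2)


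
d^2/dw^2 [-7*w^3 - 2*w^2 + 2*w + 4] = -42*w - 4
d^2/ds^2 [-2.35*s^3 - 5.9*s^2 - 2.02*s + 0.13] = -14.1*s - 11.8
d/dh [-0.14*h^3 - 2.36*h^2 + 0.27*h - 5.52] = -0.42*h^2 - 4.72*h + 0.27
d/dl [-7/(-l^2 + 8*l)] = 14*(4 - l)/(l^2*(l - 8)^2)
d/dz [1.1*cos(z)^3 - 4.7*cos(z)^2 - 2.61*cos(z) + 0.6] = (-3.3*cos(z)^2 + 9.4*cos(z) + 2.61)*sin(z)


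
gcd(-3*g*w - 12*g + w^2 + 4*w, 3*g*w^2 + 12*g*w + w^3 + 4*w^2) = w + 4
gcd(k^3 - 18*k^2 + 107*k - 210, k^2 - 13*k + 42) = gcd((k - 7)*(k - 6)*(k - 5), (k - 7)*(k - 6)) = k^2 - 13*k + 42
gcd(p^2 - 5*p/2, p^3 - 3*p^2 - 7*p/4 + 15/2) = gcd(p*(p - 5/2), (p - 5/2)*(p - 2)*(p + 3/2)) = p - 5/2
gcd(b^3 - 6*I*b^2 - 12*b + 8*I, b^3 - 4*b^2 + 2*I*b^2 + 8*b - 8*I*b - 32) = b - 2*I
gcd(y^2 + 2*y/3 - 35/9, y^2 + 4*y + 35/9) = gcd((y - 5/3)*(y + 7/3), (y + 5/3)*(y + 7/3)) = y + 7/3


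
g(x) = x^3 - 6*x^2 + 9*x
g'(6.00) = 45.00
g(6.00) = 54.00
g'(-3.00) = 72.00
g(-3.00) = -108.00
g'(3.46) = 3.39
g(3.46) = 0.73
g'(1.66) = -2.65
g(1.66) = 2.98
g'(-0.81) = 20.69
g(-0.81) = -11.76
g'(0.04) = 8.52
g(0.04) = 0.35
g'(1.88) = -2.96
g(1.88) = 2.36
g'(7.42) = 85.13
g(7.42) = 144.96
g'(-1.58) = 35.45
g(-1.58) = -33.14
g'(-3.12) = 75.64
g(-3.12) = -116.86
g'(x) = 3*x^2 - 12*x + 9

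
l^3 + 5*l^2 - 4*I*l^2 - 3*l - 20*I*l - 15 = (l + 5)*(l - 3*I)*(l - I)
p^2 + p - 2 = (p - 1)*(p + 2)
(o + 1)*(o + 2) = o^2 + 3*o + 2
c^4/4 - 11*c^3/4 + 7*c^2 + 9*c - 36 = (c/4 + 1/2)*(c - 6)*(c - 4)*(c - 3)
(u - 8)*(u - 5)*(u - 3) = u^3 - 16*u^2 + 79*u - 120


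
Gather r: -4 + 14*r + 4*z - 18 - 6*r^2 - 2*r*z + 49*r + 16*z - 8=-6*r^2 + r*(63 - 2*z) + 20*z - 30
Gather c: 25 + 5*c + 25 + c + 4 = 6*c + 54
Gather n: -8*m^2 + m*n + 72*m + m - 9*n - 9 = -8*m^2 + 73*m + n*(m - 9) - 9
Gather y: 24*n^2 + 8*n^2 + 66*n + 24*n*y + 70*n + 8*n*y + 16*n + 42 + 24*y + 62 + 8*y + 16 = 32*n^2 + 152*n + y*(32*n + 32) + 120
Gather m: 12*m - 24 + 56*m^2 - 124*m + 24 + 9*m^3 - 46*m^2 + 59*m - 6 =9*m^3 + 10*m^2 - 53*m - 6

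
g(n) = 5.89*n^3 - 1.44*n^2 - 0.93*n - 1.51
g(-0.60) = -2.74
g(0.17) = -1.68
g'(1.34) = 26.94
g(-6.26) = -1497.02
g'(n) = 17.67*n^2 - 2.88*n - 0.93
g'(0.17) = -0.91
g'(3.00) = 149.46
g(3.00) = 141.77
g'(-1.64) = 51.32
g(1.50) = 13.73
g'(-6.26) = 709.54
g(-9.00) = -4403.59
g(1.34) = 8.83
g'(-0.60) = 7.16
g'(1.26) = 23.49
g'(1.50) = 34.51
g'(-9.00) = 1456.26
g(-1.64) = -29.84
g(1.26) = 6.81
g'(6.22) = 664.78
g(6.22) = 1354.37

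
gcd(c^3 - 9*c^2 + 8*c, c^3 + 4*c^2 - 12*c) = c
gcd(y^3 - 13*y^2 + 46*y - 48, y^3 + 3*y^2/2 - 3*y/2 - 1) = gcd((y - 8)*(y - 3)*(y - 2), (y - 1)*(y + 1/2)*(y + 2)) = 1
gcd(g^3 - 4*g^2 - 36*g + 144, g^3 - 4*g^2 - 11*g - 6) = g - 6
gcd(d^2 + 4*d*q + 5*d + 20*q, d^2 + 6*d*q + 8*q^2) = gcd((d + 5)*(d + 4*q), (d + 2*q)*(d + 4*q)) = d + 4*q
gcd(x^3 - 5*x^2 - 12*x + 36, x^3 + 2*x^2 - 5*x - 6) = x^2 + x - 6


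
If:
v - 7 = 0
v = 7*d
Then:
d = 1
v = 7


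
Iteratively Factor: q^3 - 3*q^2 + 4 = (q + 1)*(q^2 - 4*q + 4) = (q - 2)*(q + 1)*(q - 2)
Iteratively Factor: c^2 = (c)*(c)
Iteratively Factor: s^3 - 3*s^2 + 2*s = (s)*(s^2 - 3*s + 2) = s*(s - 1)*(s - 2)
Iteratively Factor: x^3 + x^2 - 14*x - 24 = (x + 3)*(x^2 - 2*x - 8) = (x - 4)*(x + 3)*(x + 2)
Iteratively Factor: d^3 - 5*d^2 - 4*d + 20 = (d - 2)*(d^2 - 3*d - 10) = (d - 5)*(d - 2)*(d + 2)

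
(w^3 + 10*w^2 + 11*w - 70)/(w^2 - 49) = (w^2 + 3*w - 10)/(w - 7)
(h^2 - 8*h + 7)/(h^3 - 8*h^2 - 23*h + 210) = (h - 1)/(h^2 - h - 30)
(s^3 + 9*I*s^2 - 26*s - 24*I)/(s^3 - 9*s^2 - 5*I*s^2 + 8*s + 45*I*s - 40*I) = (s^3 + 9*I*s^2 - 26*s - 24*I)/(s^3 - s^2*(9 + 5*I) + s*(8 + 45*I) - 40*I)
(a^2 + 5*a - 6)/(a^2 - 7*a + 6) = (a + 6)/(a - 6)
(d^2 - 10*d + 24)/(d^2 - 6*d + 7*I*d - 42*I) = (d - 4)/(d + 7*I)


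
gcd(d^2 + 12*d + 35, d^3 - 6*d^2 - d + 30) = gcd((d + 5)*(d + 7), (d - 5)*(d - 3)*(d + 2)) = 1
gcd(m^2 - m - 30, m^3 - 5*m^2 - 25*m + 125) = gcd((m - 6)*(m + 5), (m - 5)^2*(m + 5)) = m + 5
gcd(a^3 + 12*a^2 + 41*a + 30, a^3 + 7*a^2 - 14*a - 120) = a^2 + 11*a + 30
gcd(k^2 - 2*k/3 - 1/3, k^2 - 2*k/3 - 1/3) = k^2 - 2*k/3 - 1/3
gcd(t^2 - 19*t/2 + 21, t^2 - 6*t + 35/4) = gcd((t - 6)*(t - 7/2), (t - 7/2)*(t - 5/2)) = t - 7/2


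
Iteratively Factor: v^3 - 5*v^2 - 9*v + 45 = (v + 3)*(v^2 - 8*v + 15) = (v - 3)*(v + 3)*(v - 5)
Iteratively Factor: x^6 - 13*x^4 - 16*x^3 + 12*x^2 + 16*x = (x - 4)*(x^5 + 4*x^4 + 3*x^3 - 4*x^2 - 4*x) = x*(x - 4)*(x^4 + 4*x^3 + 3*x^2 - 4*x - 4) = x*(x - 4)*(x + 2)*(x^3 + 2*x^2 - x - 2) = x*(x - 4)*(x + 1)*(x + 2)*(x^2 + x - 2) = x*(x - 4)*(x - 1)*(x + 1)*(x + 2)*(x + 2)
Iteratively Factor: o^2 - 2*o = (o - 2)*(o)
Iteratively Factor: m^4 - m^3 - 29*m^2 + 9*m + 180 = (m + 4)*(m^3 - 5*m^2 - 9*m + 45) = (m - 5)*(m + 4)*(m^2 - 9) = (m - 5)*(m - 3)*(m + 4)*(m + 3)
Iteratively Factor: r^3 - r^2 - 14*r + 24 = (r + 4)*(r^2 - 5*r + 6) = (r - 2)*(r + 4)*(r - 3)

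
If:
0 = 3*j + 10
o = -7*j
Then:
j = -10/3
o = 70/3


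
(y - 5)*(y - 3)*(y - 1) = y^3 - 9*y^2 + 23*y - 15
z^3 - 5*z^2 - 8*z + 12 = (z - 6)*(z - 1)*(z + 2)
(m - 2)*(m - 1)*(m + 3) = m^3 - 7*m + 6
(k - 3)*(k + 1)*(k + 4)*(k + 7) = k^4 + 9*k^3 + 3*k^2 - 89*k - 84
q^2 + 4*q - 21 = (q - 3)*(q + 7)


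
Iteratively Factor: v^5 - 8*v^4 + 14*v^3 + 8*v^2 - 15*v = (v - 3)*(v^4 - 5*v^3 - v^2 + 5*v) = v*(v - 3)*(v^3 - 5*v^2 - v + 5) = v*(v - 3)*(v - 1)*(v^2 - 4*v - 5) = v*(v - 5)*(v - 3)*(v - 1)*(v + 1)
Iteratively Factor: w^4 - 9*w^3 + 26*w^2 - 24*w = (w - 2)*(w^3 - 7*w^2 + 12*w) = (w - 3)*(w - 2)*(w^2 - 4*w) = (w - 4)*(w - 3)*(w - 2)*(w)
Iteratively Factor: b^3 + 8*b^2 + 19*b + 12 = (b + 3)*(b^2 + 5*b + 4) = (b + 3)*(b + 4)*(b + 1)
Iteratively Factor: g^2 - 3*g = (g - 3)*(g)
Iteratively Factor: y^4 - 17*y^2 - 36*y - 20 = (y + 2)*(y^3 - 2*y^2 - 13*y - 10) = (y - 5)*(y + 2)*(y^2 + 3*y + 2) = (y - 5)*(y + 1)*(y + 2)*(y + 2)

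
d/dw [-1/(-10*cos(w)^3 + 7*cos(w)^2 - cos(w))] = (30*sin(w) + sin(w)/cos(w)^2 - 14*tan(w))/((2*cos(w) - 1)^2*(5*cos(w) - 1)^2)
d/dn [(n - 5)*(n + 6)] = 2*n + 1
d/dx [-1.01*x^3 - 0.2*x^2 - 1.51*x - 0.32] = -3.03*x^2 - 0.4*x - 1.51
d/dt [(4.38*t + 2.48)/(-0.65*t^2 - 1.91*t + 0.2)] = (2.847*t^2 + 3.224*t + 5.6128)/(0.4225*t^4 + 2.483*t^3 + 3.3881*t^2 - 0.764*t + 0.04)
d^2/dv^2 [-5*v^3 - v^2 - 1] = -30*v - 2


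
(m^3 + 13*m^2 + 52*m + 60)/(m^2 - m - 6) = (m^2 + 11*m + 30)/(m - 3)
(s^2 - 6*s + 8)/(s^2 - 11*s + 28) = (s - 2)/(s - 7)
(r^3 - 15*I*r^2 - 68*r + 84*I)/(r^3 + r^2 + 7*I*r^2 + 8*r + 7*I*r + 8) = (r^3 - 15*I*r^2 - 68*r + 84*I)/(r^3 + r^2*(1 + 7*I) + r*(8 + 7*I) + 8)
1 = 1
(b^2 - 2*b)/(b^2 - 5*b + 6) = b/(b - 3)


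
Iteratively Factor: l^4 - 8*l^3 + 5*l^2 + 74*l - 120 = (l - 4)*(l^3 - 4*l^2 - 11*l + 30) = (l - 4)*(l + 3)*(l^2 - 7*l + 10) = (l - 4)*(l - 2)*(l + 3)*(l - 5)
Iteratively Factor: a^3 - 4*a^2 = (a - 4)*(a^2) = a*(a - 4)*(a)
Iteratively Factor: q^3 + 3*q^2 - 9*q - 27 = (q + 3)*(q^2 - 9) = (q + 3)^2*(q - 3)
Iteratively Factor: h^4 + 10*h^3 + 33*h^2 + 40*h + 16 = (h + 1)*(h^3 + 9*h^2 + 24*h + 16) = (h + 1)*(h + 4)*(h^2 + 5*h + 4) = (h + 1)^2*(h + 4)*(h + 4)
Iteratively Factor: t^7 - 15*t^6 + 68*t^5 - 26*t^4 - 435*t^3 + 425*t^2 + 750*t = (t + 1)*(t^6 - 16*t^5 + 84*t^4 - 110*t^3 - 325*t^2 + 750*t) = (t - 3)*(t + 1)*(t^5 - 13*t^4 + 45*t^3 + 25*t^2 - 250*t) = t*(t - 3)*(t + 1)*(t^4 - 13*t^3 + 45*t^2 + 25*t - 250) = t*(t - 5)*(t - 3)*(t + 1)*(t^3 - 8*t^2 + 5*t + 50) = t*(t - 5)*(t - 3)*(t + 1)*(t + 2)*(t^2 - 10*t + 25) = t*(t - 5)^2*(t - 3)*(t + 1)*(t + 2)*(t - 5)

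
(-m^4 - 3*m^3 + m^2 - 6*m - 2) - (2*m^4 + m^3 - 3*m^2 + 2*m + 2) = -3*m^4 - 4*m^3 + 4*m^2 - 8*m - 4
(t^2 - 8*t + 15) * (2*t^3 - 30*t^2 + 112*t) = 2*t^5 - 46*t^4 + 382*t^3 - 1346*t^2 + 1680*t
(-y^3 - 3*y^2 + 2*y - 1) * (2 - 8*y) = 8*y^4 + 22*y^3 - 22*y^2 + 12*y - 2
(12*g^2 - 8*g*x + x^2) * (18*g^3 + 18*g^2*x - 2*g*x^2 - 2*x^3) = 216*g^5 + 72*g^4*x - 150*g^3*x^2 + 10*g^2*x^3 + 14*g*x^4 - 2*x^5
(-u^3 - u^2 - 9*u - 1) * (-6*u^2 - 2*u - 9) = 6*u^5 + 8*u^4 + 65*u^3 + 33*u^2 + 83*u + 9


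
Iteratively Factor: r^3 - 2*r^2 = (r)*(r^2 - 2*r) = r^2*(r - 2)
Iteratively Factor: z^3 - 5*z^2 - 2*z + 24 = (z - 4)*(z^2 - z - 6) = (z - 4)*(z - 3)*(z + 2)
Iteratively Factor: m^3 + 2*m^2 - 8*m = (m + 4)*(m^2 - 2*m) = m*(m + 4)*(m - 2)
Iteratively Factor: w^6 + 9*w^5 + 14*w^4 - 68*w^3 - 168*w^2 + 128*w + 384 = (w - 2)*(w^5 + 11*w^4 + 36*w^3 + 4*w^2 - 160*w - 192) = (w - 2)^2*(w^4 + 13*w^3 + 62*w^2 + 128*w + 96) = (w - 2)^2*(w + 2)*(w^3 + 11*w^2 + 40*w + 48) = (w - 2)^2*(w + 2)*(w + 3)*(w^2 + 8*w + 16) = (w - 2)^2*(w + 2)*(w + 3)*(w + 4)*(w + 4)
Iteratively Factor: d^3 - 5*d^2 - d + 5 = (d - 5)*(d^2 - 1) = (d - 5)*(d - 1)*(d + 1)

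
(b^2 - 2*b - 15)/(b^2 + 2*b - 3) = (b - 5)/(b - 1)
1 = 1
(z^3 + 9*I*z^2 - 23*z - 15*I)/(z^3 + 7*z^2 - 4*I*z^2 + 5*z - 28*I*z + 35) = (z^2 + 8*I*z - 15)/(z^2 + z*(7 - 5*I) - 35*I)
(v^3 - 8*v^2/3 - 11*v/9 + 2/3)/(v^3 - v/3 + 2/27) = 3*(v - 3)/(3*v - 1)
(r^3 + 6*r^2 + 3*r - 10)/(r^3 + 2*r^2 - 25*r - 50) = (r - 1)/(r - 5)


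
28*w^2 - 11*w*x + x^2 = (-7*w + x)*(-4*w + x)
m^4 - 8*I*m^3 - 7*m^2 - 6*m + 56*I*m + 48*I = (m - 3)*(m + 1)*(m + 2)*(m - 8*I)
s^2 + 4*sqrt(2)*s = s*(s + 4*sqrt(2))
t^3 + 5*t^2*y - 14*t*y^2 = t*(t - 2*y)*(t + 7*y)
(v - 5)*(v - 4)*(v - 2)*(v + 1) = v^4 - 10*v^3 + 27*v^2 - 2*v - 40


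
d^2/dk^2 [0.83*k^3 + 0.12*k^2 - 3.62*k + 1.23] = 4.98*k + 0.24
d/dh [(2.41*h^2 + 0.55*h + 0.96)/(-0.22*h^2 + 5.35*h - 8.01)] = (13.0145*h^2 - 38.1858*h - 9.5415)/(0.0484*h^4 - 2.354*h^3 + 32.1469*h^2 - 85.707*h + 64.1601)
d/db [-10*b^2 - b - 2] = -20*b - 1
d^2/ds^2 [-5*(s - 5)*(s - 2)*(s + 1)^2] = -60*s^2 + 150*s + 30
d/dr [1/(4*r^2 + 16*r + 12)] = (-r - 2)/(2*(r^2 + 4*r + 3)^2)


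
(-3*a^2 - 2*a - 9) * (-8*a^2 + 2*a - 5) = 24*a^4 + 10*a^3 + 83*a^2 - 8*a + 45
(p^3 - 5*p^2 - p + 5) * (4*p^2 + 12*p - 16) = 4*p^5 - 8*p^4 - 80*p^3 + 88*p^2 + 76*p - 80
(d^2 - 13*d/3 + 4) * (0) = 0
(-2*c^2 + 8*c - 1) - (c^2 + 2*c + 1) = -3*c^2 + 6*c - 2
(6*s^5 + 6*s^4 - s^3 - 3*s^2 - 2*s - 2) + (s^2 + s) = 6*s^5 + 6*s^4 - s^3 - 2*s^2 - s - 2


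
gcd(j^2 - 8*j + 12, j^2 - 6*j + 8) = j - 2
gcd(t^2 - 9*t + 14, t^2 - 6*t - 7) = t - 7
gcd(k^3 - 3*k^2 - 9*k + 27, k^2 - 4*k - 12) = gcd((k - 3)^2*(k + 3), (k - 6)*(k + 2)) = 1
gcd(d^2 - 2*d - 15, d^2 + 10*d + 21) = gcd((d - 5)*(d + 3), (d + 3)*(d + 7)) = d + 3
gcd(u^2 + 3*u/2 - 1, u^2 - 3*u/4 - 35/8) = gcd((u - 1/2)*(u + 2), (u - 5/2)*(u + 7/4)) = 1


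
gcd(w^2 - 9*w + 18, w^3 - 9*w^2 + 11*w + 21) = w - 3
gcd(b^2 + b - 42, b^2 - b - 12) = 1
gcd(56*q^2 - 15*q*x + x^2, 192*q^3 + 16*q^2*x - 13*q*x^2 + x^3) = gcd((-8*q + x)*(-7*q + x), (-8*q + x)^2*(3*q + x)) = -8*q + x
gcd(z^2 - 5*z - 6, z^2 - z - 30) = z - 6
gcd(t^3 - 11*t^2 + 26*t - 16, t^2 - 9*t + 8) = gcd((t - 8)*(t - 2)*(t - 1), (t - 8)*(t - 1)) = t^2 - 9*t + 8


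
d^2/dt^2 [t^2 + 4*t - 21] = 2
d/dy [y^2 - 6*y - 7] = 2*y - 6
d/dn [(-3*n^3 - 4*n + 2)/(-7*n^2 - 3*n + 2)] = (21*n^4 + 18*n^3 - 46*n^2 + 28*n - 2)/(49*n^4 + 42*n^3 - 19*n^2 - 12*n + 4)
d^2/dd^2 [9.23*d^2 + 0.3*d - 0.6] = 18.4600000000000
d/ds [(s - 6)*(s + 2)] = 2*s - 4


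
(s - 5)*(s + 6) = s^2 + s - 30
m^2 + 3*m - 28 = (m - 4)*(m + 7)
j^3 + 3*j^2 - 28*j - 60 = (j - 5)*(j + 2)*(j + 6)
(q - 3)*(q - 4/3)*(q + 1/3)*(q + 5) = q^4 + q^3 - 157*q^2/9 + 127*q/9 + 20/3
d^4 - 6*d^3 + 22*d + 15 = (d - 5)*(d - 3)*(d + 1)^2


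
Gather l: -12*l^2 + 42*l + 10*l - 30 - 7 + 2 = -12*l^2 + 52*l - 35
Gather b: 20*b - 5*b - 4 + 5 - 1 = 15*b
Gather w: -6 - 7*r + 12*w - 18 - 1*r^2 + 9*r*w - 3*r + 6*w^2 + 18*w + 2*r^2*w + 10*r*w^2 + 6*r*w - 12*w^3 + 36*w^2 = -r^2 - 10*r - 12*w^3 + w^2*(10*r + 42) + w*(2*r^2 + 15*r + 30) - 24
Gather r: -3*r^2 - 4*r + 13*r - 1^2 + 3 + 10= -3*r^2 + 9*r + 12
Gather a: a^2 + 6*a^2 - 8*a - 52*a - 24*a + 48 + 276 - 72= 7*a^2 - 84*a + 252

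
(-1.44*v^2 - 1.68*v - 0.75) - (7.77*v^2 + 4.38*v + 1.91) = -9.21*v^2 - 6.06*v - 2.66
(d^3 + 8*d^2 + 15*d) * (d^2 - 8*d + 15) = d^5 - 34*d^3 + 225*d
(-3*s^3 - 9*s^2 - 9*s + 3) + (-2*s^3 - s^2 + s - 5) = -5*s^3 - 10*s^2 - 8*s - 2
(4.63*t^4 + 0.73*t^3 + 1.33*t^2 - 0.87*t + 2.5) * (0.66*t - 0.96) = 3.0558*t^5 - 3.963*t^4 + 0.177*t^3 - 1.851*t^2 + 2.4852*t - 2.4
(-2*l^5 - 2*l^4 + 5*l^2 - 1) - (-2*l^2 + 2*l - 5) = -2*l^5 - 2*l^4 + 7*l^2 - 2*l + 4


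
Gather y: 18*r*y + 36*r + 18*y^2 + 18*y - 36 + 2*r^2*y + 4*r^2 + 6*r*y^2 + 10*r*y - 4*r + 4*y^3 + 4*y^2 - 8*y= 4*r^2 + 32*r + 4*y^3 + y^2*(6*r + 22) + y*(2*r^2 + 28*r + 10) - 36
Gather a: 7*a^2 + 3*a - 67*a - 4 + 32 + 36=7*a^2 - 64*a + 64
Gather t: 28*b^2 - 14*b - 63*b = 28*b^2 - 77*b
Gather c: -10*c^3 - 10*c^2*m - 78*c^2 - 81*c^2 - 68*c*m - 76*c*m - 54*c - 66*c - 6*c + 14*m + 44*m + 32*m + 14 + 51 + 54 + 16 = -10*c^3 + c^2*(-10*m - 159) + c*(-144*m - 126) + 90*m + 135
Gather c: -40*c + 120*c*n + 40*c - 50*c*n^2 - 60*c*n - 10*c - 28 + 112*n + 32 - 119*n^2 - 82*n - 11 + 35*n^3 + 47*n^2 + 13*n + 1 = c*(-50*n^2 + 60*n - 10) + 35*n^3 - 72*n^2 + 43*n - 6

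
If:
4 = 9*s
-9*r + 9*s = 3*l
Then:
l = 4/3 - 3*r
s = 4/9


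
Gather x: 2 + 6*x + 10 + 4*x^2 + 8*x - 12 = 4*x^2 + 14*x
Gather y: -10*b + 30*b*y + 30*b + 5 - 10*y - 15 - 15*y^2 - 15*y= 20*b - 15*y^2 + y*(30*b - 25) - 10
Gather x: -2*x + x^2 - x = x^2 - 3*x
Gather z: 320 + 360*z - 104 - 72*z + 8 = 288*z + 224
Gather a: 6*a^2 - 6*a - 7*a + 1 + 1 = 6*a^2 - 13*a + 2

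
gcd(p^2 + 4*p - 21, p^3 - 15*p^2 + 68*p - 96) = p - 3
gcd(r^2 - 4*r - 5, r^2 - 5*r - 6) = r + 1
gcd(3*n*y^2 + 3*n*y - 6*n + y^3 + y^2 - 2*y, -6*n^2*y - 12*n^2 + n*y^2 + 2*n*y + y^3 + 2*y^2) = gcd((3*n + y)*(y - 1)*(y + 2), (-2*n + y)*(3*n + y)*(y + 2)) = 3*n*y + 6*n + y^2 + 2*y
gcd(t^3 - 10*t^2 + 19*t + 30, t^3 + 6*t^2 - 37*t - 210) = t - 6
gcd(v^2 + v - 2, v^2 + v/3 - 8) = 1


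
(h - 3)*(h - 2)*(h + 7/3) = h^3 - 8*h^2/3 - 17*h/3 + 14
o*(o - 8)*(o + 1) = o^3 - 7*o^2 - 8*o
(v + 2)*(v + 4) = v^2 + 6*v + 8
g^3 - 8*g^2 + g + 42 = (g - 7)*(g - 3)*(g + 2)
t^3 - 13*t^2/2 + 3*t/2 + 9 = (t - 6)*(t - 3/2)*(t + 1)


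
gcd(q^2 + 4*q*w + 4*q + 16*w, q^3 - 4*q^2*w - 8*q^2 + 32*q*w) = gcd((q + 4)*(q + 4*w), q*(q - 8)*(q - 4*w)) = 1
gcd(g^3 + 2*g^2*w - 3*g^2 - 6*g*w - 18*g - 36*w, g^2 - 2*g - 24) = g - 6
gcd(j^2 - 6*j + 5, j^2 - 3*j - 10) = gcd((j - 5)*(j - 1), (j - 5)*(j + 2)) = j - 5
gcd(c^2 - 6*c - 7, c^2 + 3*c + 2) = c + 1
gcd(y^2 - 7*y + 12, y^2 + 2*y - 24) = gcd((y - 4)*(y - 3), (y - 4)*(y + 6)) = y - 4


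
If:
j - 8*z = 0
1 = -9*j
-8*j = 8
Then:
No Solution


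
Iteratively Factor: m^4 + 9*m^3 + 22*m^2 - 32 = (m - 1)*(m^3 + 10*m^2 + 32*m + 32) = (m - 1)*(m + 4)*(m^2 + 6*m + 8) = (m - 1)*(m + 4)^2*(m + 2)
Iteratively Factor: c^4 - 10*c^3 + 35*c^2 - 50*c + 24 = (c - 2)*(c^3 - 8*c^2 + 19*c - 12) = (c - 4)*(c - 2)*(c^2 - 4*c + 3) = (c - 4)*(c - 3)*(c - 2)*(c - 1)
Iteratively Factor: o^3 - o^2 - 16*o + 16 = (o + 4)*(o^2 - 5*o + 4) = (o - 1)*(o + 4)*(o - 4)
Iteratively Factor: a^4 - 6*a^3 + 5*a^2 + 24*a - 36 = (a + 2)*(a^3 - 8*a^2 + 21*a - 18) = (a - 3)*(a + 2)*(a^2 - 5*a + 6) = (a - 3)*(a - 2)*(a + 2)*(a - 3)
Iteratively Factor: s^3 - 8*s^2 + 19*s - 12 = (s - 1)*(s^2 - 7*s + 12) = (s - 3)*(s - 1)*(s - 4)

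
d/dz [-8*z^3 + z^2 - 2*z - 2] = -24*z^2 + 2*z - 2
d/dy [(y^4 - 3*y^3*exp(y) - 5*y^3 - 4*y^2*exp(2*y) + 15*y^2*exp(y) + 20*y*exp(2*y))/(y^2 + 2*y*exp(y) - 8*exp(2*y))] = (-5*y^5*exp(y) + 2*y^5 + 8*y^4*exp(2*y) + 28*y^4*exp(y) - 5*y^4 - 32*y^3*exp(3*y) - 84*y^3*exp(2*y) - 20*y^3*exp(y) + 224*y^2*exp(3*y) + 130*y^2*exp(2*y) + 64*y*exp(4*y) - 240*y*exp(3*y) - 160*exp(4*y))/(y^4 + 4*y^3*exp(y) - 12*y^2*exp(2*y) - 32*y*exp(3*y) + 64*exp(4*y))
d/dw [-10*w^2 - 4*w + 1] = -20*w - 4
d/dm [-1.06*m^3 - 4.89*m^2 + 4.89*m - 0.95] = -3.18*m^2 - 9.78*m + 4.89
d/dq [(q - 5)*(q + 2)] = 2*q - 3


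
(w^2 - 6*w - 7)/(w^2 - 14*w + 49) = (w + 1)/(w - 7)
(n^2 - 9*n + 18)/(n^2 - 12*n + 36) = (n - 3)/(n - 6)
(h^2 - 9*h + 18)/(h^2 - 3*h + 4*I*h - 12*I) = (h - 6)/(h + 4*I)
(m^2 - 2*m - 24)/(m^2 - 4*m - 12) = (m + 4)/(m + 2)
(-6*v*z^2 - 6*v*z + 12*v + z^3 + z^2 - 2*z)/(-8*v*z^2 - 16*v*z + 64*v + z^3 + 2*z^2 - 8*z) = (6*v*z^2 + 6*v*z - 12*v - z^3 - z^2 + 2*z)/(8*v*z^2 + 16*v*z - 64*v - z^3 - 2*z^2 + 8*z)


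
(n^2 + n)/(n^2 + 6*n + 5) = n/(n + 5)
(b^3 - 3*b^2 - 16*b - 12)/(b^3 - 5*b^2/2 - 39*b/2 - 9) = 2*(b^2 + 3*b + 2)/(2*b^2 + 7*b + 3)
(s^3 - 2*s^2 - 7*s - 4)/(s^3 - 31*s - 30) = (s^2 - 3*s - 4)/(s^2 - s - 30)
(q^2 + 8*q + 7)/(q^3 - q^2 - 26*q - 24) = (q + 7)/(q^2 - 2*q - 24)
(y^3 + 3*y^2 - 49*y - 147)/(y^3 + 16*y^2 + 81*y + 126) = (y - 7)/(y + 6)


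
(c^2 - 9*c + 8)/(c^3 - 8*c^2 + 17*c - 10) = (c - 8)/(c^2 - 7*c + 10)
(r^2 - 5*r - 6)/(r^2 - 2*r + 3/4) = 4*(r^2 - 5*r - 6)/(4*r^2 - 8*r + 3)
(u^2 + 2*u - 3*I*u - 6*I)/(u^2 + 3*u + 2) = (u - 3*I)/(u + 1)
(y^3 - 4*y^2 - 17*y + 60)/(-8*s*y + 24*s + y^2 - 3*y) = (y^2 - y - 20)/(-8*s + y)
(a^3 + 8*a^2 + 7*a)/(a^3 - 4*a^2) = (a^2 + 8*a + 7)/(a*(a - 4))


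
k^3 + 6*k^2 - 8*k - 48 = (k + 6)*(k - 2*sqrt(2))*(k + 2*sqrt(2))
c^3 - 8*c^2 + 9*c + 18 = (c - 6)*(c - 3)*(c + 1)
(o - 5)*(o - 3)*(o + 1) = o^3 - 7*o^2 + 7*o + 15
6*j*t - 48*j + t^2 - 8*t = (6*j + t)*(t - 8)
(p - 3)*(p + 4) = p^2 + p - 12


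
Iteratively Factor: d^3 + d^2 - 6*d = (d - 2)*(d^2 + 3*d) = (d - 2)*(d + 3)*(d)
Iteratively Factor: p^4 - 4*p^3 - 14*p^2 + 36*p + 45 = (p - 3)*(p^3 - p^2 - 17*p - 15) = (p - 3)*(p + 3)*(p^2 - 4*p - 5) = (p - 3)*(p + 1)*(p + 3)*(p - 5)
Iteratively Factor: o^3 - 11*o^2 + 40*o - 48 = (o - 4)*(o^2 - 7*o + 12) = (o - 4)^2*(o - 3)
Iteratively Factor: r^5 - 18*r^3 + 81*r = (r + 3)*(r^4 - 3*r^3 - 9*r^2 + 27*r) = (r - 3)*(r + 3)*(r^3 - 9*r) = r*(r - 3)*(r + 3)*(r^2 - 9) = r*(r - 3)^2*(r + 3)*(r + 3)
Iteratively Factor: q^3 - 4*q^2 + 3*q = (q - 3)*(q^2 - q) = (q - 3)*(q - 1)*(q)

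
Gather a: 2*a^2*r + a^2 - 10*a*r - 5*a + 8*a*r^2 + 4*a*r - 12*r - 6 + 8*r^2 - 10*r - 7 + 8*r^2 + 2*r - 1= a^2*(2*r + 1) + a*(8*r^2 - 6*r - 5) + 16*r^2 - 20*r - 14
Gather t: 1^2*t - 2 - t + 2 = 0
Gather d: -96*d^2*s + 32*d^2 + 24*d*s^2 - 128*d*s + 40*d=d^2*(32 - 96*s) + d*(24*s^2 - 128*s + 40)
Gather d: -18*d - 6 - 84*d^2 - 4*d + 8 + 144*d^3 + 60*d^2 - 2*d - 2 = 144*d^3 - 24*d^2 - 24*d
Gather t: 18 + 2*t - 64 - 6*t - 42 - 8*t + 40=-12*t - 48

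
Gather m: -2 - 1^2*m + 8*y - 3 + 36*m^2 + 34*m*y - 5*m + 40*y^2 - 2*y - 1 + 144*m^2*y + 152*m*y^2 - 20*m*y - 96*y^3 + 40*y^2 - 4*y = m^2*(144*y + 36) + m*(152*y^2 + 14*y - 6) - 96*y^3 + 80*y^2 + 2*y - 6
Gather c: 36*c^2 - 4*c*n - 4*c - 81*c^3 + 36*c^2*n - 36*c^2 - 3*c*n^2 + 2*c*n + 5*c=-81*c^3 + 36*c^2*n + c*(-3*n^2 - 2*n + 1)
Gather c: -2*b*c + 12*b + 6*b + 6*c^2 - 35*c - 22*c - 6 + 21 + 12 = 18*b + 6*c^2 + c*(-2*b - 57) + 27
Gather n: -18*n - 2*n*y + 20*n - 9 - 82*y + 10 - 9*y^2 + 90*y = n*(2 - 2*y) - 9*y^2 + 8*y + 1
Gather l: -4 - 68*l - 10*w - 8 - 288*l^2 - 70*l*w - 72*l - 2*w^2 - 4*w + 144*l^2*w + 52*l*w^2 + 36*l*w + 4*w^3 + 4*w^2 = l^2*(144*w - 288) + l*(52*w^2 - 34*w - 140) + 4*w^3 + 2*w^2 - 14*w - 12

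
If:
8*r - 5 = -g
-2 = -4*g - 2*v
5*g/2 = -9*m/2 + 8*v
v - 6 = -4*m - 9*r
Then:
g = 557/1409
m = 215/1409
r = 811/1409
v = 295/1409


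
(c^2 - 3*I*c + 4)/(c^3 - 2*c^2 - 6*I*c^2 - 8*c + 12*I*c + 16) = (c + I)/(c^2 - 2*c*(1 + I) + 4*I)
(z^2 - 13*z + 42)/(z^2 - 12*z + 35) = (z - 6)/(z - 5)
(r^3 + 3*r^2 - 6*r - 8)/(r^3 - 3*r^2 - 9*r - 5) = (r^2 + 2*r - 8)/(r^2 - 4*r - 5)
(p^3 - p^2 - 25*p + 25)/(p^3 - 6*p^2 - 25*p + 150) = (p - 1)/(p - 6)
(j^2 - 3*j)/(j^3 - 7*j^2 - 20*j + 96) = j/(j^2 - 4*j - 32)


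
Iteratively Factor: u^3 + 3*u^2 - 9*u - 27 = (u + 3)*(u^2 - 9) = (u + 3)^2*(u - 3)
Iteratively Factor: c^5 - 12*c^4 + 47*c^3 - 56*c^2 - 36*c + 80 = (c - 2)*(c^4 - 10*c^3 + 27*c^2 - 2*c - 40) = (c - 2)*(c + 1)*(c^3 - 11*c^2 + 38*c - 40) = (c - 2)^2*(c + 1)*(c^2 - 9*c + 20) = (c - 4)*(c - 2)^2*(c + 1)*(c - 5)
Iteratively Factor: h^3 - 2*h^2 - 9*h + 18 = (h - 2)*(h^2 - 9) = (h - 3)*(h - 2)*(h + 3)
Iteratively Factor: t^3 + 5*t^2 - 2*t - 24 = (t + 3)*(t^2 + 2*t - 8) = (t + 3)*(t + 4)*(t - 2)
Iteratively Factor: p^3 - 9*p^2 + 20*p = (p - 4)*(p^2 - 5*p) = p*(p - 4)*(p - 5)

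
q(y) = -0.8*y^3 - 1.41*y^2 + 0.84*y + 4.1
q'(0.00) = 0.84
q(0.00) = 4.10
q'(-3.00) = -12.30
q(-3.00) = 10.49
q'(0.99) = -4.30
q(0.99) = 2.77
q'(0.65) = -2.01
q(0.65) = 3.83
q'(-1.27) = 0.55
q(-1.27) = 2.40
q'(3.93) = -47.31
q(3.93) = -62.93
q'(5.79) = -95.95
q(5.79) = -193.59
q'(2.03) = -14.77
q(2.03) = -6.70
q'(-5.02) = -45.48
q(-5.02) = 65.56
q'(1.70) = -10.89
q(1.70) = -2.48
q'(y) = -2.4*y^2 - 2.82*y + 0.84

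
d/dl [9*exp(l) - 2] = 9*exp(l)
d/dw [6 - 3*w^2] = -6*w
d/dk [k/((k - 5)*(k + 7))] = (-k^2 - 35)/(k^4 + 4*k^3 - 66*k^2 - 140*k + 1225)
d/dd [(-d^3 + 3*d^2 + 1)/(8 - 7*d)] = (14*d^3 - 45*d^2 + 48*d + 7)/(49*d^2 - 112*d + 64)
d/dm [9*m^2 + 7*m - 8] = 18*m + 7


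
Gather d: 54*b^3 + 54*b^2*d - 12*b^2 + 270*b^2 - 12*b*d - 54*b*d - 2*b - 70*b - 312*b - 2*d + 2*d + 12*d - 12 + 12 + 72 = 54*b^3 + 258*b^2 - 384*b + d*(54*b^2 - 66*b + 12) + 72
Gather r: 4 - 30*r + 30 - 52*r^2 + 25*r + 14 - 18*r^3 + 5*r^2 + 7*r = -18*r^3 - 47*r^2 + 2*r + 48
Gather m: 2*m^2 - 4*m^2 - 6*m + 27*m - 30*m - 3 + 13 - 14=-2*m^2 - 9*m - 4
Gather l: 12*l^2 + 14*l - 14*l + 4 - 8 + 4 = 12*l^2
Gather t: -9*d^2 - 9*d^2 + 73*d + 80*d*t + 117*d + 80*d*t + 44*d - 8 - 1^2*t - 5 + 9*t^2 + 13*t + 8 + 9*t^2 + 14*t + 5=-18*d^2 + 234*d + 18*t^2 + t*(160*d + 26)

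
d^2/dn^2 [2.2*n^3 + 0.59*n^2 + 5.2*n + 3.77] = 13.2*n + 1.18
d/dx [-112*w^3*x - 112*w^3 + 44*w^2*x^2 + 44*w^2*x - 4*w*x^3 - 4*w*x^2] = 4*w*(-28*w^2 + 22*w*x + 11*w - 3*x^2 - 2*x)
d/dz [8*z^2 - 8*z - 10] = 16*z - 8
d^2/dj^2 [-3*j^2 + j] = -6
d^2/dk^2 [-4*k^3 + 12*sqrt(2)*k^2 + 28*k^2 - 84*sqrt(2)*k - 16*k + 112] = -24*k + 24*sqrt(2) + 56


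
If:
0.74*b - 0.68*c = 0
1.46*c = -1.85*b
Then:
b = 0.00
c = 0.00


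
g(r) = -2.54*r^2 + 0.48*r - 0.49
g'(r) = 0.48 - 5.08*r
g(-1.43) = -6.37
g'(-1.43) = 7.74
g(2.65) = -17.06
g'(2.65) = -12.98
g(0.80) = -1.73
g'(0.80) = -3.58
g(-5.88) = -91.13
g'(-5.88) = 30.35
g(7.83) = -152.46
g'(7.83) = -39.30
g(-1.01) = -3.57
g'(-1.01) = 5.61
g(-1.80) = -9.58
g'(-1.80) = 9.62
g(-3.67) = -36.46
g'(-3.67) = 19.12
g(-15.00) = -579.19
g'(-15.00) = 76.68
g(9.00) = -201.91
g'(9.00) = -45.24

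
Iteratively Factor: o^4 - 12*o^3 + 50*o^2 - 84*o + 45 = (o - 5)*(o^3 - 7*o^2 + 15*o - 9) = (o - 5)*(o - 1)*(o^2 - 6*o + 9) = (o - 5)*(o - 3)*(o - 1)*(o - 3)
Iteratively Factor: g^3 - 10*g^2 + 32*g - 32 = (g - 4)*(g^2 - 6*g + 8) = (g - 4)^2*(g - 2)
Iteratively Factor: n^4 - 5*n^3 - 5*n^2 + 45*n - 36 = (n + 3)*(n^3 - 8*n^2 + 19*n - 12) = (n - 4)*(n + 3)*(n^2 - 4*n + 3) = (n - 4)*(n - 3)*(n + 3)*(n - 1)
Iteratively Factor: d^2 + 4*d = (d + 4)*(d)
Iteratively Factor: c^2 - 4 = (c - 2)*(c + 2)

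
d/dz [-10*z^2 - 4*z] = -20*z - 4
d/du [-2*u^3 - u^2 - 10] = 2*u*(-3*u - 1)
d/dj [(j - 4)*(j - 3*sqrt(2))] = 2*j - 3*sqrt(2) - 4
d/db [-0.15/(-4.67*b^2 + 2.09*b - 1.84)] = (0.3135 - 1.401*b)/(4.67*b^2 - 2.09*b + 1.84)^2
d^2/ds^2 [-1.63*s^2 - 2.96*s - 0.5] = -3.26000000000000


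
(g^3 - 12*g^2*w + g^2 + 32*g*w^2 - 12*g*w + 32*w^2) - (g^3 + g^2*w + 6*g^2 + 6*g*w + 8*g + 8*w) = -13*g^2*w - 5*g^2 + 32*g*w^2 - 18*g*w - 8*g + 32*w^2 - 8*w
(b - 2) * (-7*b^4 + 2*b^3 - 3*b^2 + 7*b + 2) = -7*b^5 + 16*b^4 - 7*b^3 + 13*b^2 - 12*b - 4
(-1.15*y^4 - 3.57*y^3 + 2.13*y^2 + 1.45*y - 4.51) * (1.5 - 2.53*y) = 2.9095*y^5 + 7.3071*y^4 - 10.7439*y^3 - 0.4735*y^2 + 13.5853*y - 6.765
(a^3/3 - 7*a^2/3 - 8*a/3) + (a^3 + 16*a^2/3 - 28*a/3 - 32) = 4*a^3/3 + 3*a^2 - 12*a - 32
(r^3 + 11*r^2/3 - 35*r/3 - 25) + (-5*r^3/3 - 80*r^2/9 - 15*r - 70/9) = -2*r^3/3 - 47*r^2/9 - 80*r/3 - 295/9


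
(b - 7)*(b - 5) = b^2 - 12*b + 35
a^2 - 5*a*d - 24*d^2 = (a - 8*d)*(a + 3*d)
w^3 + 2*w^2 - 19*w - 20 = (w - 4)*(w + 1)*(w + 5)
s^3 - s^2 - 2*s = s*(s - 2)*(s + 1)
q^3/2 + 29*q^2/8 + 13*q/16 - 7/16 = (q/2 + 1/4)*(q - 1/4)*(q + 7)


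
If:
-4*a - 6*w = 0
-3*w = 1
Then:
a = 1/2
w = -1/3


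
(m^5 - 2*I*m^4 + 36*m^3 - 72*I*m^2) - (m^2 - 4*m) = m^5 - 2*I*m^4 + 36*m^3 - m^2 - 72*I*m^2 + 4*m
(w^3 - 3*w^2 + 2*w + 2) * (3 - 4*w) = -4*w^4 + 15*w^3 - 17*w^2 - 2*w + 6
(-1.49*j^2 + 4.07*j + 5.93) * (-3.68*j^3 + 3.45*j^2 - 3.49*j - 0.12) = 5.4832*j^5 - 20.1181*j^4 - 2.5808*j^3 + 6.433*j^2 - 21.1841*j - 0.7116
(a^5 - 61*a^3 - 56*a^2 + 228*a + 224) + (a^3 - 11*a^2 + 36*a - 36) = a^5 - 60*a^3 - 67*a^2 + 264*a + 188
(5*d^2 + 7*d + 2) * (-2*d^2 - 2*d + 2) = -10*d^4 - 24*d^3 - 8*d^2 + 10*d + 4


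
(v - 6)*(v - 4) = v^2 - 10*v + 24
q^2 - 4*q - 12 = (q - 6)*(q + 2)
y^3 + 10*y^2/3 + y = y*(y + 1/3)*(y + 3)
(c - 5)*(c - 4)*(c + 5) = c^3 - 4*c^2 - 25*c + 100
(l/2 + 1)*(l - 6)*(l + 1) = l^3/2 - 3*l^2/2 - 8*l - 6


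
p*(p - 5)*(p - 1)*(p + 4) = p^4 - 2*p^3 - 19*p^2 + 20*p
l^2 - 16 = (l - 4)*(l + 4)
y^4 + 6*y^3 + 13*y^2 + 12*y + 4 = (y + 1)^2*(y + 2)^2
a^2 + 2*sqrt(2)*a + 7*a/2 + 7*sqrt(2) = (a + 7/2)*(a + 2*sqrt(2))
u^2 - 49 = (u - 7)*(u + 7)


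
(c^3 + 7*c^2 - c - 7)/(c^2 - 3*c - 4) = (c^2 + 6*c - 7)/(c - 4)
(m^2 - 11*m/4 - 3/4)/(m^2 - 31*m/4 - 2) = (m - 3)/(m - 8)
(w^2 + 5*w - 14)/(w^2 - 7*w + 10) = (w + 7)/(w - 5)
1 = 1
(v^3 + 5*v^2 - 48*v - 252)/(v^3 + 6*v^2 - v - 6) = (v^2 - v - 42)/(v^2 - 1)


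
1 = 1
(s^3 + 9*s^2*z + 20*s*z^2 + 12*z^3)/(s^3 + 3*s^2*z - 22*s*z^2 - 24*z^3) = (-s - 2*z)/(-s + 4*z)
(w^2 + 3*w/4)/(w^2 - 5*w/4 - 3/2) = w/(w - 2)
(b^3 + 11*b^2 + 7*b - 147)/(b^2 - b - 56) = (b^2 + 4*b - 21)/(b - 8)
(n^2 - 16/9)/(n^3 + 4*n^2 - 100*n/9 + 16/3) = (3*n + 4)/(3*n^2 + 16*n - 12)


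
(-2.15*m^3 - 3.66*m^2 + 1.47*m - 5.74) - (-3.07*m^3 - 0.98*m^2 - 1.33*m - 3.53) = 0.92*m^3 - 2.68*m^2 + 2.8*m - 2.21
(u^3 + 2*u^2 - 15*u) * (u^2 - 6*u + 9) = u^5 - 4*u^4 - 18*u^3 + 108*u^2 - 135*u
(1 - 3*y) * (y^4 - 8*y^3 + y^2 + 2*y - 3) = -3*y^5 + 25*y^4 - 11*y^3 - 5*y^2 + 11*y - 3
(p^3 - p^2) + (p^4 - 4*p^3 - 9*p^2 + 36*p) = p^4 - 3*p^3 - 10*p^2 + 36*p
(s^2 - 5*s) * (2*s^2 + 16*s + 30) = 2*s^4 + 6*s^3 - 50*s^2 - 150*s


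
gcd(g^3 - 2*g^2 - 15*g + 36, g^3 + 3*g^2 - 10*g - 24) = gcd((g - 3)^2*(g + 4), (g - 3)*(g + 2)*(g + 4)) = g^2 + g - 12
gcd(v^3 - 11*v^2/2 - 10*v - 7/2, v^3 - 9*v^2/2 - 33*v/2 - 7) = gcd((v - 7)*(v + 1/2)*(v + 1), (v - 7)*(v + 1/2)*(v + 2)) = v^2 - 13*v/2 - 7/2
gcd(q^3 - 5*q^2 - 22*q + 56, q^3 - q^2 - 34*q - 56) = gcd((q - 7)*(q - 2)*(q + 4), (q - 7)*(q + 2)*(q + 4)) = q^2 - 3*q - 28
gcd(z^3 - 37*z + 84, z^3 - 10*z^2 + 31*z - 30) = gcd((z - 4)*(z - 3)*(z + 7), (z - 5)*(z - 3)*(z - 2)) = z - 3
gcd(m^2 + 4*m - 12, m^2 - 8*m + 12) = m - 2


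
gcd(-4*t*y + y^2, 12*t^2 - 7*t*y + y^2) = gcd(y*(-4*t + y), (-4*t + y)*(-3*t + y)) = -4*t + y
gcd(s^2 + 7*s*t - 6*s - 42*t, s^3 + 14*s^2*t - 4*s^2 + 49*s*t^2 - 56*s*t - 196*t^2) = s + 7*t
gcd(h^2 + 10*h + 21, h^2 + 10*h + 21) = h^2 + 10*h + 21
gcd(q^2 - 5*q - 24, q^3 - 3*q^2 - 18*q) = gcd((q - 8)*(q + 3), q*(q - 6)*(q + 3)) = q + 3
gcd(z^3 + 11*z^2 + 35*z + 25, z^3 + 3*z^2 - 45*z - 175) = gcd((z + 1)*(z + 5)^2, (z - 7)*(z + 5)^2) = z^2 + 10*z + 25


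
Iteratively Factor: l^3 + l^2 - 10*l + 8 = (l - 2)*(l^2 + 3*l - 4) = (l - 2)*(l - 1)*(l + 4)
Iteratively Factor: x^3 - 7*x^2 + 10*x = (x - 5)*(x^2 - 2*x) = (x - 5)*(x - 2)*(x)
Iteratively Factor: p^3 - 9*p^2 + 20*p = (p - 4)*(p^2 - 5*p) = p*(p - 4)*(p - 5)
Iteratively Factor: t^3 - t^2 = (t - 1)*(t^2) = t*(t - 1)*(t)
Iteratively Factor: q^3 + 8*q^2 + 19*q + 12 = (q + 1)*(q^2 + 7*q + 12) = (q + 1)*(q + 4)*(q + 3)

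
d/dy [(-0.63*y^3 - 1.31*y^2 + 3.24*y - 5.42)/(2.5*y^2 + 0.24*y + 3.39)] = (-1.575*y^4 - 0.3024*y^3 - 14.8215*y^2 + 18.2182*y + 12.2844)/(6.25*y^4 + 1.2*y^3 + 17.0076*y^2 + 1.6272*y + 11.4921)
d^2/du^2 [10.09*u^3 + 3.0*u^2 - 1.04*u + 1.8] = 60.54*u + 6.0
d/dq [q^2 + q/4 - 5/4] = 2*q + 1/4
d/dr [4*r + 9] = 4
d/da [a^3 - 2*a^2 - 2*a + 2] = 3*a^2 - 4*a - 2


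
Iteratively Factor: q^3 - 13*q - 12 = (q - 4)*(q^2 + 4*q + 3) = (q - 4)*(q + 3)*(q + 1)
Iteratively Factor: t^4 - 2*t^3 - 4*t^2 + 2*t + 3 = (t - 3)*(t^3 + t^2 - t - 1) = (t - 3)*(t + 1)*(t^2 - 1) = (t - 3)*(t + 1)^2*(t - 1)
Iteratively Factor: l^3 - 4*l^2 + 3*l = (l - 1)*(l^2 - 3*l) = l*(l - 1)*(l - 3)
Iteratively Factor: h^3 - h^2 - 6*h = (h + 2)*(h^2 - 3*h) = h*(h + 2)*(h - 3)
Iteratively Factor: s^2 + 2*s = (s + 2)*(s)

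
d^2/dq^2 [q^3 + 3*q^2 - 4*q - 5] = 6*q + 6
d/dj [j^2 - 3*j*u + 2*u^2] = 2*j - 3*u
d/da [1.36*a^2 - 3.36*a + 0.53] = 2.72*a - 3.36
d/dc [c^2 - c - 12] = 2*c - 1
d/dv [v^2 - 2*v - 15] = 2*v - 2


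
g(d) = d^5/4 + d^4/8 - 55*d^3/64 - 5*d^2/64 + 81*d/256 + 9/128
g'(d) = 5*d^4/4 + d^3/2 - 165*d^2/64 - 5*d/32 + 81/256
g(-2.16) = -1.35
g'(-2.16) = 10.80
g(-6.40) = -2254.51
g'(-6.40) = 1861.80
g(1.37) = -0.21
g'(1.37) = 0.95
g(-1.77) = 0.91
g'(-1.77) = 2.01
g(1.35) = -0.22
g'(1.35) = 0.79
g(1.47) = -0.06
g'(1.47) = 1.94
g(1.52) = 0.05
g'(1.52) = 2.55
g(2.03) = 3.94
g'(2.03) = 14.79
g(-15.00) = -180637.49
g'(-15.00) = 61016.33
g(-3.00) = -29.00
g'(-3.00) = 65.33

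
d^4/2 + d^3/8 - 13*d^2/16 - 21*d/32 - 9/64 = (d/2 + 1/4)*(d - 3/2)*(d + 1/2)*(d + 3/4)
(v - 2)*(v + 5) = v^2 + 3*v - 10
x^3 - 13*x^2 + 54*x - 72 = (x - 6)*(x - 4)*(x - 3)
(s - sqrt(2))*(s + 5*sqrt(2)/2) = s^2 + 3*sqrt(2)*s/2 - 5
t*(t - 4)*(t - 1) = t^3 - 5*t^2 + 4*t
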